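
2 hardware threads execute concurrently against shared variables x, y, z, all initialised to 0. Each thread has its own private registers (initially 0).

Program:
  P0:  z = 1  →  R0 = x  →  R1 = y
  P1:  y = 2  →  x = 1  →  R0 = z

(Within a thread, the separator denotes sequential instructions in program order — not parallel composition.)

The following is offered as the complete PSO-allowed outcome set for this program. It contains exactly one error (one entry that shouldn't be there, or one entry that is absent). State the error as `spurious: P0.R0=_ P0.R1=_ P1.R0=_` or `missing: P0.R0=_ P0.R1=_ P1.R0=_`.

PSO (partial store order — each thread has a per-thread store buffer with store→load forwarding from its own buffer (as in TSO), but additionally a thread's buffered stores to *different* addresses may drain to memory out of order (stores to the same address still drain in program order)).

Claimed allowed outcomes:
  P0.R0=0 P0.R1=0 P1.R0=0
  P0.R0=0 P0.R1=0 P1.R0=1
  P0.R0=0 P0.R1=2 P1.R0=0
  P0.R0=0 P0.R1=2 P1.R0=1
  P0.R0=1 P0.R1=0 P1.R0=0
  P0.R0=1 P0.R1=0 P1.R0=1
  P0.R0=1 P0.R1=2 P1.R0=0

missing: P0.R0=1 P0.R1=2 P1.R0=1

outcome vector order: (P0.R0,P0.R1,P1.R0)
PSO (8): 000 001 020 021 100 101 120 121
PSO∖claimed = {121}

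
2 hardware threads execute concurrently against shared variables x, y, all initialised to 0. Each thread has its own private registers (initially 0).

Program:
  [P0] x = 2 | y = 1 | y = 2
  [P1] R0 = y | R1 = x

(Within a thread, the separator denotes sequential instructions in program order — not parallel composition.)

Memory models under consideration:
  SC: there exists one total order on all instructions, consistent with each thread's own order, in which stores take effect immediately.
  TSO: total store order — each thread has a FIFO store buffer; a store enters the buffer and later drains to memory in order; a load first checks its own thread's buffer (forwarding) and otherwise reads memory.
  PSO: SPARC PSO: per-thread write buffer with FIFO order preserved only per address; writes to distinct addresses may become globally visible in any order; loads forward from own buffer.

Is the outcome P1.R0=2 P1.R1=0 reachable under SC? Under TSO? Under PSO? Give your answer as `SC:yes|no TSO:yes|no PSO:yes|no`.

SC:no TSO:no PSO:yes

outcome vector order: (P1.R0,P1.R1)
SC: 4 outcomes — {(0,0), (0,2), (1,2), (2,2)}
TSO: 4 outcomes — {(0,0), (0,2), (1,2), (2,2)}
PSO: 6 outcomes — {(0,0), (0,2), (1,0), (1,2), (2,0), (2,2)}
target (2,0) ∈ {PSO}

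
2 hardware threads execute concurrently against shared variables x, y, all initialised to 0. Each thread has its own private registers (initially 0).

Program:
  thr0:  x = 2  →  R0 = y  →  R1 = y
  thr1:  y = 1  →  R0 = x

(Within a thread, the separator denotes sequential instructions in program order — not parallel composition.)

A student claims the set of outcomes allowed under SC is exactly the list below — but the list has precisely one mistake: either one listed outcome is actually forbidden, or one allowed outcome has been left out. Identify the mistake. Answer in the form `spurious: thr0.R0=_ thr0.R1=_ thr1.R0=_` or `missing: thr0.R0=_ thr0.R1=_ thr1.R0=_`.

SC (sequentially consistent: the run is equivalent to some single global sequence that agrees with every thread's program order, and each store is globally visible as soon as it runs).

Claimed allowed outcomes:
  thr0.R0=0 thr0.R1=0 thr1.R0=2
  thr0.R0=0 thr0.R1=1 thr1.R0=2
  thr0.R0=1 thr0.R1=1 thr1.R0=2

outcome vector order: (thr0.R0,thr0.R1,thr1.R0)
[SC] allowed = {0/0/2, 0/1/2, 1/1/0, 1/1/2}
SC∖claimed = {1/1/0}

missing: thr0.R0=1 thr0.R1=1 thr1.R0=0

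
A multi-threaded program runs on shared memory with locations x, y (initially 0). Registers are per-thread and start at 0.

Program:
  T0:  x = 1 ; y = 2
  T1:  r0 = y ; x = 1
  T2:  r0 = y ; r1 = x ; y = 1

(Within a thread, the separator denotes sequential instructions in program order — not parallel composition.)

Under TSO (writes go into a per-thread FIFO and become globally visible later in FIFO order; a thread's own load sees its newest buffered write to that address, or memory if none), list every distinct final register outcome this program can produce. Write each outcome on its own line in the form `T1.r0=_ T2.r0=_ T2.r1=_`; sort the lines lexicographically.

T1.r0=0 T2.r0=0 T2.r1=0
T1.r0=0 T2.r0=0 T2.r1=1
T1.r0=0 T2.r0=2 T2.r1=1
T1.r0=1 T2.r0=0 T2.r1=0
T1.r0=1 T2.r0=0 T2.r1=1
T1.r0=1 T2.r0=2 T2.r1=1
T1.r0=2 T2.r0=0 T2.r1=0
T1.r0=2 T2.r0=0 T2.r1=1
T1.r0=2 T2.r0=2 T2.r1=1

outcome vector order: (T1.r0,T2.r0,T2.r1)
|TSO outcomes| = 9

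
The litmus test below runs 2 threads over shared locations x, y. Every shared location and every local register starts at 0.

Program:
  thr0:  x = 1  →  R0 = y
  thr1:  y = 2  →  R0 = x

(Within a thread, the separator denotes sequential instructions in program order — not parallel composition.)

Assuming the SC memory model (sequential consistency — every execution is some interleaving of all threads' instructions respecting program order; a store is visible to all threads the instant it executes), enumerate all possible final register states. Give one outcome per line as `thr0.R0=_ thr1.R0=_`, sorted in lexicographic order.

thr0.R0=0 thr1.R0=1
thr0.R0=2 thr1.R0=0
thr0.R0=2 thr1.R0=1

outcome vector order: (thr0.R0,thr1.R0)
|SC outcomes| = 3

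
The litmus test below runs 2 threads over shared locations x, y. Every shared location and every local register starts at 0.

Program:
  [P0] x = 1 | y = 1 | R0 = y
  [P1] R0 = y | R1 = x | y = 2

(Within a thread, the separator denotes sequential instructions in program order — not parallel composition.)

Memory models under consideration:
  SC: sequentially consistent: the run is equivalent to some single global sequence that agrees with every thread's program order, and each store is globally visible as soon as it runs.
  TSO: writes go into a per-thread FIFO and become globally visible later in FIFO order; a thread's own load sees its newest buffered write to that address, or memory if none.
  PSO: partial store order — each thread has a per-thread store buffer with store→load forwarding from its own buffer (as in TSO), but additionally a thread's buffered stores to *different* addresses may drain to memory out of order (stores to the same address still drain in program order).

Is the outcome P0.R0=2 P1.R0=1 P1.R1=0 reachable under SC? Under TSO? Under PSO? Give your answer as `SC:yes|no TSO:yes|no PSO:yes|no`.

SC:no TSO:no PSO:yes

outcome vector order: (P0.R0,P1.R0,P1.R1)
[SC] allowed = {(1,0,0); (1,0,1); (1,1,1); (2,0,0); (2,0,1); (2,1,1)}
[TSO] allowed = {(1,0,0); (1,0,1); (1,1,1); (2,0,0); (2,0,1); (2,1,1)}
[PSO] allowed = {(1,0,0); (1,0,1); (1,1,0); (1,1,1); (2,0,0); (2,0,1); (2,1,0); (2,1,1)}
target (2,1,0) ∈ {PSO}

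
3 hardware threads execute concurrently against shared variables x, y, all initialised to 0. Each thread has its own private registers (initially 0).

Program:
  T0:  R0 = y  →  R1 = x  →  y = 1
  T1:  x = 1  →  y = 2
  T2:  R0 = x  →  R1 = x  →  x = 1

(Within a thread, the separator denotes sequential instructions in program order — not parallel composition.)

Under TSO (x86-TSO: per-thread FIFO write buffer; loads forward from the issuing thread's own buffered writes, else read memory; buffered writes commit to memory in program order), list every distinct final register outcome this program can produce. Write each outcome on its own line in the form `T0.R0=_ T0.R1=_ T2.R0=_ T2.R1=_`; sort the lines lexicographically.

outcome vector order: (T0.R0,T0.R1,T2.R0,T2.R1)
|TSO outcomes| = 9

T0.R0=0 T0.R1=0 T2.R0=0 T2.R1=0
T0.R0=0 T0.R1=0 T2.R0=0 T2.R1=1
T0.R0=0 T0.R1=0 T2.R0=1 T2.R1=1
T0.R0=0 T0.R1=1 T2.R0=0 T2.R1=0
T0.R0=0 T0.R1=1 T2.R0=0 T2.R1=1
T0.R0=0 T0.R1=1 T2.R0=1 T2.R1=1
T0.R0=2 T0.R1=1 T2.R0=0 T2.R1=0
T0.R0=2 T0.R1=1 T2.R0=0 T2.R1=1
T0.R0=2 T0.R1=1 T2.R0=1 T2.R1=1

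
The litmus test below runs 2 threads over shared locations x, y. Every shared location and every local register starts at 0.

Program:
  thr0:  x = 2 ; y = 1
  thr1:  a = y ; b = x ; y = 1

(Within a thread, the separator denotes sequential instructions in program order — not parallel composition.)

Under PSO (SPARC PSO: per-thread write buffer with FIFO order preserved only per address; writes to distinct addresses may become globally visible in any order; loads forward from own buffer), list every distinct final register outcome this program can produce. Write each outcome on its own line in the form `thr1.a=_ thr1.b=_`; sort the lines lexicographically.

thr1.a=0 thr1.b=0
thr1.a=0 thr1.b=2
thr1.a=1 thr1.b=0
thr1.a=1 thr1.b=2

outcome vector order: (thr1.a,thr1.b)
|PSO outcomes| = 4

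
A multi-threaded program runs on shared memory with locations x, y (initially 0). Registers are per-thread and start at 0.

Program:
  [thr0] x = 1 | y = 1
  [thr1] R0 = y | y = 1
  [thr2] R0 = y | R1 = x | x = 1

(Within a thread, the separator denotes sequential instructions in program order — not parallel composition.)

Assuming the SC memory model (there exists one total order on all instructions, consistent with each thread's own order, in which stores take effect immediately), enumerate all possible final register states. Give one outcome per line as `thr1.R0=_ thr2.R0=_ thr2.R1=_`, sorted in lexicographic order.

outcome vector order: (thr1.R0,thr2.R0,thr2.R1)
|SC outcomes| = 7

thr1.R0=0 thr2.R0=0 thr2.R1=0
thr1.R0=0 thr2.R0=0 thr2.R1=1
thr1.R0=0 thr2.R0=1 thr2.R1=0
thr1.R0=0 thr2.R0=1 thr2.R1=1
thr1.R0=1 thr2.R0=0 thr2.R1=0
thr1.R0=1 thr2.R0=0 thr2.R1=1
thr1.R0=1 thr2.R0=1 thr2.R1=1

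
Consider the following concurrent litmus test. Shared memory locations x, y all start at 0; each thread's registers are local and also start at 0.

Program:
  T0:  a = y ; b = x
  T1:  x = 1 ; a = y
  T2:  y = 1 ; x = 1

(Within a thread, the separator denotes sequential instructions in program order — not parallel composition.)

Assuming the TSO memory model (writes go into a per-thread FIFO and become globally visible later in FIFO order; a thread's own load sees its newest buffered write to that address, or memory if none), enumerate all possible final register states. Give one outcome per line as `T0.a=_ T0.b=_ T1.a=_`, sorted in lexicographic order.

T0.a=0 T0.b=0 T1.a=0
T0.a=0 T0.b=0 T1.a=1
T0.a=0 T0.b=1 T1.a=0
T0.a=0 T0.b=1 T1.a=1
T0.a=1 T0.b=0 T1.a=0
T0.a=1 T0.b=0 T1.a=1
T0.a=1 T0.b=1 T1.a=0
T0.a=1 T0.b=1 T1.a=1

outcome vector order: (T0.a,T0.b,T1.a)
|TSO outcomes| = 8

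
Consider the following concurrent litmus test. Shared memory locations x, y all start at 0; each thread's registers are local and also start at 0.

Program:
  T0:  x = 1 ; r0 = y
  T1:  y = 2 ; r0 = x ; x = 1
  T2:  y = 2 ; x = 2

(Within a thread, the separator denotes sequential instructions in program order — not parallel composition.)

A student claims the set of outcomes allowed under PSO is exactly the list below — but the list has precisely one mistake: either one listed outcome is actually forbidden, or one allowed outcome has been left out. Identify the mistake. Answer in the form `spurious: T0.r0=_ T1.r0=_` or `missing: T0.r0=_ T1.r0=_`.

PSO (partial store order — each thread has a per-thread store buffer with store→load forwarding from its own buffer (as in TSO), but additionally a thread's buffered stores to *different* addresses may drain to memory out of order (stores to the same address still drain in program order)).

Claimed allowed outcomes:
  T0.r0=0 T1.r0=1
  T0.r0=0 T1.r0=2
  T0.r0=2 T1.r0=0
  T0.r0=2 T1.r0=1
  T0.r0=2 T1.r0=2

missing: T0.r0=0 T1.r0=0

outcome vector order: (T0.r0,T1.r0)
PSO: 6 outcomes — {00; 01; 02; 20; 21; 22}
PSO∖claimed = {00}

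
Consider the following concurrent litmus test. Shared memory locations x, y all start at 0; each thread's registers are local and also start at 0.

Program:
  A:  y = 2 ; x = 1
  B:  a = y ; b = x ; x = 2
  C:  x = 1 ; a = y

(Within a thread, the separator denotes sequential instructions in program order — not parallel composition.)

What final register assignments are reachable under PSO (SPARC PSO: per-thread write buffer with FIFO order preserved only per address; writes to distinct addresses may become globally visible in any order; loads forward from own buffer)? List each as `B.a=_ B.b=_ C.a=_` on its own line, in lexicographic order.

B.a=0 B.b=0 C.a=0
B.a=0 B.b=0 C.a=2
B.a=0 B.b=1 C.a=0
B.a=0 B.b=1 C.a=2
B.a=2 B.b=0 C.a=0
B.a=2 B.b=0 C.a=2
B.a=2 B.b=1 C.a=0
B.a=2 B.b=1 C.a=2

outcome vector order: (B.a,B.b,C.a)
|PSO outcomes| = 8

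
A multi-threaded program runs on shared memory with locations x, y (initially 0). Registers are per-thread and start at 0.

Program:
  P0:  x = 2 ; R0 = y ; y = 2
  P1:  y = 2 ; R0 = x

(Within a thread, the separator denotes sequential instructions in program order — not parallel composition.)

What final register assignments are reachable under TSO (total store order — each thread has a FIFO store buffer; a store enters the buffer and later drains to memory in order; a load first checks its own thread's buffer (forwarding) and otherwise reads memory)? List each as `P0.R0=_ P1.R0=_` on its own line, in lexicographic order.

P0.R0=0 P1.R0=0
P0.R0=0 P1.R0=2
P0.R0=2 P1.R0=0
P0.R0=2 P1.R0=2

outcome vector order: (P0.R0,P1.R0)
|TSO outcomes| = 4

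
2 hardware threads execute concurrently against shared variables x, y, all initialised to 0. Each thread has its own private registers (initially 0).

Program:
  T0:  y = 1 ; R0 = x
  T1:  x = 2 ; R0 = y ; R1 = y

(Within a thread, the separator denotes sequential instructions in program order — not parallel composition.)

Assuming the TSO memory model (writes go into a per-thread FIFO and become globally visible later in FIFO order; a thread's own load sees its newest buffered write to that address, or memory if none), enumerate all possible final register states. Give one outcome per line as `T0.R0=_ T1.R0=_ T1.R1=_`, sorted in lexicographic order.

outcome vector order: (T0.R0,T1.R0,T1.R1)
|TSO outcomes| = 6

T0.R0=0 T1.R0=0 T1.R1=0
T0.R0=0 T1.R0=0 T1.R1=1
T0.R0=0 T1.R0=1 T1.R1=1
T0.R0=2 T1.R0=0 T1.R1=0
T0.R0=2 T1.R0=0 T1.R1=1
T0.R0=2 T1.R0=1 T1.R1=1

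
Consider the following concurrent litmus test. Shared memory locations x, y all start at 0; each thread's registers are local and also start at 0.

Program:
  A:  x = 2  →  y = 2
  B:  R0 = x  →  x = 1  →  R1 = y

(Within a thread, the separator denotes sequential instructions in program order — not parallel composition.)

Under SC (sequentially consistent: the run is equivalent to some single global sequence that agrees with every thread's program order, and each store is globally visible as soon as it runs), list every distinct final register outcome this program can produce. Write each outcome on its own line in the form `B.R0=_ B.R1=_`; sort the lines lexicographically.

outcome vector order: (B.R0,B.R1)
|SC outcomes| = 4

B.R0=0 B.R1=0
B.R0=0 B.R1=2
B.R0=2 B.R1=0
B.R0=2 B.R1=2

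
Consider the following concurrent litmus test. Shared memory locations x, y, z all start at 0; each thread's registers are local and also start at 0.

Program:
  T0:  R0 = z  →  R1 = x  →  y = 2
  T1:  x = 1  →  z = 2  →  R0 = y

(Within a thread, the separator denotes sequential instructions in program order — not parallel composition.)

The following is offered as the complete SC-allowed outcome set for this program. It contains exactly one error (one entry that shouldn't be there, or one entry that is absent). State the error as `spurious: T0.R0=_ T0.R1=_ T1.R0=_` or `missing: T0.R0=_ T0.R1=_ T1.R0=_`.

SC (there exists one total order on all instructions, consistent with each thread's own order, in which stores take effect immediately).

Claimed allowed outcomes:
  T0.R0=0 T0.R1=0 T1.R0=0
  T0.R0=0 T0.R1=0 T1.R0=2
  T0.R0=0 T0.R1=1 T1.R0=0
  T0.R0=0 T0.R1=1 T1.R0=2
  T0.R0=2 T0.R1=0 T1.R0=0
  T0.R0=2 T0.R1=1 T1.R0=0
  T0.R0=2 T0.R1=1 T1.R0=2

spurious: T0.R0=2 T0.R1=0 T1.R0=0

outcome vector order: (T0.R0,T0.R1,T1.R0)
under SC → 0/0/0, 0/0/2, 0/1/0, 0/1/2, 2/1/0, 2/1/2
claimed∖SC = {2/0/0}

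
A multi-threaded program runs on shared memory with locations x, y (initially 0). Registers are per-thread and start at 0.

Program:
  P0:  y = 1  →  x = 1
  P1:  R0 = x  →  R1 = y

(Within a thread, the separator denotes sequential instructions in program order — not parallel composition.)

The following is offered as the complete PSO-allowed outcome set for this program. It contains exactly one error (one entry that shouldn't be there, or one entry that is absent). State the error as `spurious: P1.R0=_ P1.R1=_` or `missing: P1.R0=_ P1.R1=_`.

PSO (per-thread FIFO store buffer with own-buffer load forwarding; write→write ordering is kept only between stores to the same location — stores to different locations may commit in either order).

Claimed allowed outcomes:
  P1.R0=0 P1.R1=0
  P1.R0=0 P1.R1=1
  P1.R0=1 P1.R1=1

missing: P1.R0=1 P1.R1=0

outcome vector order: (P1.R0,P1.R1)
[PSO] allowed = {0/0, 0/1, 1/0, 1/1}
PSO∖claimed = {1/0}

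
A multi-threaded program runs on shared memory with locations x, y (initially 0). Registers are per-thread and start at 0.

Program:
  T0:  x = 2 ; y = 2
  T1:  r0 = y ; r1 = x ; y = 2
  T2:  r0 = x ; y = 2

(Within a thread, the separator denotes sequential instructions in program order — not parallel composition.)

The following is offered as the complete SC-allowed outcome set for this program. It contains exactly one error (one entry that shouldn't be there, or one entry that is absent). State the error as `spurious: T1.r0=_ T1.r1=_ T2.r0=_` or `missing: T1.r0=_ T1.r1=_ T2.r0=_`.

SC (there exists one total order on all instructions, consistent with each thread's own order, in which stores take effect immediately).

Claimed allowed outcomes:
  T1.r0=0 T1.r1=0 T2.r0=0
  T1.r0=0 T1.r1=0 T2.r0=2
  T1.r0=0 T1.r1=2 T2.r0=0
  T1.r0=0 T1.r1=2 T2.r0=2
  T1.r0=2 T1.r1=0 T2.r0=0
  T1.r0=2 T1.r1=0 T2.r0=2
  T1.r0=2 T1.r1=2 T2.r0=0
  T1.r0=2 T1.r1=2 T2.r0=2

outcome vector order: (T1.r0,T1.r1,T2.r0)
[SC] allowed = {0/0/0; 0/0/2; 0/2/0; 0/2/2; 2/0/0; 2/2/0; 2/2/2}
claimed∖SC = {2/0/2}

spurious: T1.r0=2 T1.r1=0 T2.r0=2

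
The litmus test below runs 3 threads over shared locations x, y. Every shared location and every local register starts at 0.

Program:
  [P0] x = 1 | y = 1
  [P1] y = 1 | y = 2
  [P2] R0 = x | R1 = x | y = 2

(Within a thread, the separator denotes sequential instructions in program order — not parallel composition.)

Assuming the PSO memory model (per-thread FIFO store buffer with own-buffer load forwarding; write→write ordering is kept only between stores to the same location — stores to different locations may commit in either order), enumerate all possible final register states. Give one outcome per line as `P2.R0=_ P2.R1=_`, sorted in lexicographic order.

outcome vector order: (P2.R0,P2.R1)
|PSO outcomes| = 3

P2.R0=0 P2.R1=0
P2.R0=0 P2.R1=1
P2.R0=1 P2.R1=1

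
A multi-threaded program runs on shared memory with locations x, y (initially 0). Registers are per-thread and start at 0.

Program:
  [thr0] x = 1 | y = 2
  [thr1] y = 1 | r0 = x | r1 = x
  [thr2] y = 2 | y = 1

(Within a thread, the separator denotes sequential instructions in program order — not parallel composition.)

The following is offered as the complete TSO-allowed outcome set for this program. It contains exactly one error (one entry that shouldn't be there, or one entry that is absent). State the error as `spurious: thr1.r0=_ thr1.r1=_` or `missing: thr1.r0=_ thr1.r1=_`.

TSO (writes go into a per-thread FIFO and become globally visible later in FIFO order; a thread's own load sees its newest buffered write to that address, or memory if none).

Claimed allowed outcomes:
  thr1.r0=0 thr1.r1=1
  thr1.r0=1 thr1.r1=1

outcome vector order: (thr1.r0,thr1.r1)
[TSO] allowed = {(0,0) (0,1) (1,1)}
TSO∖claimed = {(0,0)}

missing: thr1.r0=0 thr1.r1=0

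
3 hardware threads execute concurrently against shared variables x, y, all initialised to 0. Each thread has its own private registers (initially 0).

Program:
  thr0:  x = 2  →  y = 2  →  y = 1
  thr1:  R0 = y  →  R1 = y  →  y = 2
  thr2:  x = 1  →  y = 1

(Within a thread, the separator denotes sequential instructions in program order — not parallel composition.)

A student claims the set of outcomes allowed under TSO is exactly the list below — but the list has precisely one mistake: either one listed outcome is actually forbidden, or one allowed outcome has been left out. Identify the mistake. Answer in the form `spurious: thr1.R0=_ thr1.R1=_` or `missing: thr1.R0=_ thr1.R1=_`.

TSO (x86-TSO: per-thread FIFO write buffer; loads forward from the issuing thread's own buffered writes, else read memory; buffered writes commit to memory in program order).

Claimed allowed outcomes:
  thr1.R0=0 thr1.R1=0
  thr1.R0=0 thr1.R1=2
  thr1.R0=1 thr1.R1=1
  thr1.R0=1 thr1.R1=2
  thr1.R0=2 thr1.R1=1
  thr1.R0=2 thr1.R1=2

outcome vector order: (thr1.R0,thr1.R1)
TSO (7): 00; 01; 02; 11; 12; 21; 22
TSO∖claimed = {01}

missing: thr1.R0=0 thr1.R1=1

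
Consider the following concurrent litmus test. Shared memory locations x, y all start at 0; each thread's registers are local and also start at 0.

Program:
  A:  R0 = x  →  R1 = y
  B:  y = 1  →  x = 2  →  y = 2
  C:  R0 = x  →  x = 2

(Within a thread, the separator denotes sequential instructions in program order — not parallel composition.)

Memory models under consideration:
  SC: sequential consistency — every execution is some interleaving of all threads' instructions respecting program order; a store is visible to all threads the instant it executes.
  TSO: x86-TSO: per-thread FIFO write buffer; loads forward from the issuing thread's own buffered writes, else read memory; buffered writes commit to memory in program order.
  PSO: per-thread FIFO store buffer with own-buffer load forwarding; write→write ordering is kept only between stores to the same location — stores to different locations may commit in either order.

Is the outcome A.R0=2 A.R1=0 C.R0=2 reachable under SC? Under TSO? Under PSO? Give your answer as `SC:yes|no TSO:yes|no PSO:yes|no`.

outcome vector order: (A.R0,A.R1,C.R0)
[SC] allowed = {(0,0,0) (0,0,2) (0,1,0) (0,1,2) (0,2,0) (0,2,2) (2,0,0) (2,1,0) (2,1,2) (2,2,0) (2,2,2)}
[TSO] allowed = {(0,0,0) (0,0,2) (0,1,0) (0,1,2) (0,2,0) (0,2,2) (2,0,0) (2,1,0) (2,1,2) (2,2,0) (2,2,2)}
[PSO] allowed = {(0,0,0) (0,0,2) (0,1,0) (0,1,2) (0,2,0) (0,2,2) (2,0,0) (2,0,2) (2,1,0) (2,1,2) (2,2,0) (2,2,2)}
target (2,0,2) ∈ {PSO}

SC:no TSO:no PSO:yes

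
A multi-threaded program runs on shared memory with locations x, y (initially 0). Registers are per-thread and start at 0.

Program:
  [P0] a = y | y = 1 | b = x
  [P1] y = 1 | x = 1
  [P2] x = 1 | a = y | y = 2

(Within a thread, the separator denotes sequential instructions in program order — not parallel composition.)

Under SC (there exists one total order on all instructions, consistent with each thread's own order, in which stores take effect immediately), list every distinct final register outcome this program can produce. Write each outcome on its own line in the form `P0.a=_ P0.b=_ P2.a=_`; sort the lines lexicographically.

P0.a=0 P0.b=0 P2.a=1
P0.a=0 P0.b=1 P2.a=0
P0.a=0 P0.b=1 P2.a=1
P0.a=1 P0.b=0 P2.a=1
P0.a=1 P0.b=1 P2.a=0
P0.a=1 P0.b=1 P2.a=1
P0.a=2 P0.b=1 P2.a=0
P0.a=2 P0.b=1 P2.a=1

outcome vector order: (P0.a,P0.b,P2.a)
|SC outcomes| = 8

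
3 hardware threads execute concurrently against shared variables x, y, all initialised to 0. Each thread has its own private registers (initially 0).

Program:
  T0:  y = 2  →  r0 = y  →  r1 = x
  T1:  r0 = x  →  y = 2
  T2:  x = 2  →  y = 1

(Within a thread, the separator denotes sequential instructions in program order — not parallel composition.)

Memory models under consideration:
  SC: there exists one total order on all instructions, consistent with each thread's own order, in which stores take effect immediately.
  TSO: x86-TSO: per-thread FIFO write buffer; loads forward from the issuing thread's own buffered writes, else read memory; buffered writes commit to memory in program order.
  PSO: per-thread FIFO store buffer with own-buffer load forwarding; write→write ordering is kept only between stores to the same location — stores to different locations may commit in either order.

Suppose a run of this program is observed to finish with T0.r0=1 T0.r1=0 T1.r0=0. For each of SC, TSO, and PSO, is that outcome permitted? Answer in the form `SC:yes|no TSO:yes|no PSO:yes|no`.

SC:no TSO:no PSO:yes

outcome vector order: (T0.r0,T0.r1,T1.r0)
under SC → (1,2,0) (1,2,2) (2,0,0) (2,0,2) (2,2,0) (2,2,2)
under TSO → (1,2,0) (1,2,2) (2,0,0) (2,0,2) (2,2,0) (2,2,2)
under PSO → (1,0,0) (1,0,2) (1,2,0) (1,2,2) (2,0,0) (2,0,2) (2,2,0) (2,2,2)
target (1,0,0) ∈ {PSO}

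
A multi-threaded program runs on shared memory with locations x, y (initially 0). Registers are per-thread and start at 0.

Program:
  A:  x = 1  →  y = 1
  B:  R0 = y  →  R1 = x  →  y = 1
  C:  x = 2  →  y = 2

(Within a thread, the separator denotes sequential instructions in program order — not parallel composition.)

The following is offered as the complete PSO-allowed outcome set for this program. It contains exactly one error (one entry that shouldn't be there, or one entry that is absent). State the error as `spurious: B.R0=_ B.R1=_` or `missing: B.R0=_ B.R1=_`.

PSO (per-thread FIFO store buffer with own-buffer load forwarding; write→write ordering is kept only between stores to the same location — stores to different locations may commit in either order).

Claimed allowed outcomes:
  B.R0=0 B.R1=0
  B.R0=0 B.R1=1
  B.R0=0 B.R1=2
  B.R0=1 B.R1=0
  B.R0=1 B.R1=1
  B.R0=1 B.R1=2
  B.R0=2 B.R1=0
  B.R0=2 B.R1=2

outcome vector order: (B.R0,B.R1)
PSO (9): 0/0; 0/1; 0/2; 1/0; 1/1; 1/2; 2/0; 2/1; 2/2
PSO∖claimed = {2/1}

missing: B.R0=2 B.R1=1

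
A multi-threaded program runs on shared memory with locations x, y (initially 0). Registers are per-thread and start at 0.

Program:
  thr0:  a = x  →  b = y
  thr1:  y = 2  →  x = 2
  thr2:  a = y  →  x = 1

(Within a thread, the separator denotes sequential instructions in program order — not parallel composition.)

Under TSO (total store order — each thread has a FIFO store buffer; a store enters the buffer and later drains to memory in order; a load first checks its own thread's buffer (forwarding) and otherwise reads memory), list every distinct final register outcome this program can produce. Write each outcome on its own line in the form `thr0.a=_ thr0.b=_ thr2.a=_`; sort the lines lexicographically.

thr0.a=0 thr0.b=0 thr2.a=0
thr0.a=0 thr0.b=0 thr2.a=2
thr0.a=0 thr0.b=2 thr2.a=0
thr0.a=0 thr0.b=2 thr2.a=2
thr0.a=1 thr0.b=0 thr2.a=0
thr0.a=1 thr0.b=2 thr2.a=0
thr0.a=1 thr0.b=2 thr2.a=2
thr0.a=2 thr0.b=2 thr2.a=0
thr0.a=2 thr0.b=2 thr2.a=2

outcome vector order: (thr0.a,thr0.b,thr2.a)
|TSO outcomes| = 9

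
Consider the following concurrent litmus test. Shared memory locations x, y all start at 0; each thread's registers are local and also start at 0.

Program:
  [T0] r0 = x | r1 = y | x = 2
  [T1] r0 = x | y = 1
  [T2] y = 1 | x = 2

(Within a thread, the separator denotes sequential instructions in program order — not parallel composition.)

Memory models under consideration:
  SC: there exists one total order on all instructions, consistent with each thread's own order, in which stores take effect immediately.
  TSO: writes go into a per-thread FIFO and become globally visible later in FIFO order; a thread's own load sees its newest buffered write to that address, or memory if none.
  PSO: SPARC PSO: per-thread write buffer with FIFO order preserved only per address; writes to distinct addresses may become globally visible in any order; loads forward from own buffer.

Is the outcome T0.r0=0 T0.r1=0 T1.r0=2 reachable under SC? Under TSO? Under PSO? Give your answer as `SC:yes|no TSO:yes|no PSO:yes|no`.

outcome vector order: (T0.r0,T0.r1,T1.r0)
under SC → <0 0 0> <0 0 2> <0 1 0> <0 1 2> <2 1 0> <2 1 2>
under TSO → <0 0 0> <0 0 2> <0 1 0> <0 1 2> <2 1 0> <2 1 2>
under PSO → <0 0 0> <0 0 2> <0 1 0> <0 1 2> <2 0 0> <2 0 2> <2 1 0> <2 1 2>
target <0 0 2> ∈ {SC,TSO,PSO}

SC:yes TSO:yes PSO:yes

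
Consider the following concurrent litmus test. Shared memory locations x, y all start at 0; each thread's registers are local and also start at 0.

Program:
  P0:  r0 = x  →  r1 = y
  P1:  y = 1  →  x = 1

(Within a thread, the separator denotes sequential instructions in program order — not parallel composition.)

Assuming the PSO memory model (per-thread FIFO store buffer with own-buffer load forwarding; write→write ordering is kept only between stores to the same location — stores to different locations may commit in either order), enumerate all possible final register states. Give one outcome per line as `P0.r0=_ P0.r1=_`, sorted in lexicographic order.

P0.r0=0 P0.r1=0
P0.r0=0 P0.r1=1
P0.r0=1 P0.r1=0
P0.r0=1 P0.r1=1

outcome vector order: (P0.r0,P0.r1)
|PSO outcomes| = 4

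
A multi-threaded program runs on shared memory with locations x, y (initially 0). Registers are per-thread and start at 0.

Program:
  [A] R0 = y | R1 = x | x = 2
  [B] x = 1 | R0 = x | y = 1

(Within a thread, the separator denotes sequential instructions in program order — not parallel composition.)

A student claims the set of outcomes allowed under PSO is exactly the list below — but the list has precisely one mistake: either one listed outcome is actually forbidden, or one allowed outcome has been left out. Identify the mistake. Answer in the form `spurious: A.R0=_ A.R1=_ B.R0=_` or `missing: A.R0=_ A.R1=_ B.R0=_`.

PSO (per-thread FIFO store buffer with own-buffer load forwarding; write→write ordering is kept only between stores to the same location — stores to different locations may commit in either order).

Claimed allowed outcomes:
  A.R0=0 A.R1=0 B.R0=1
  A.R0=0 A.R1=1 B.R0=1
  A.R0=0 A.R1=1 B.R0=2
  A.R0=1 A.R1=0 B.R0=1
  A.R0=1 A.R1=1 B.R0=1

outcome vector order: (A.R0,A.R1,B.R0)
[PSO] allowed = {(0,0,1); (0,0,2); (0,1,1); (0,1,2); (1,0,1); (1,1,1)}
PSO∖claimed = {(0,0,2)}

missing: A.R0=0 A.R1=0 B.R0=2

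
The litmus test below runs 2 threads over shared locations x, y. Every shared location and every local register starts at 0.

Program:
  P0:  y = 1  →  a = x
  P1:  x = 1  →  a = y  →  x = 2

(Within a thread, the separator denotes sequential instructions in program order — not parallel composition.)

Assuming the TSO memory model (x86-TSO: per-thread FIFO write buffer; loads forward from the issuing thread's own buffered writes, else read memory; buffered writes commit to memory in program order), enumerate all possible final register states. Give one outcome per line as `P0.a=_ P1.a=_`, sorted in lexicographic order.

outcome vector order: (P0.a,P1.a)
|TSO outcomes| = 6

P0.a=0 P1.a=0
P0.a=0 P1.a=1
P0.a=1 P1.a=0
P0.a=1 P1.a=1
P0.a=2 P1.a=0
P0.a=2 P1.a=1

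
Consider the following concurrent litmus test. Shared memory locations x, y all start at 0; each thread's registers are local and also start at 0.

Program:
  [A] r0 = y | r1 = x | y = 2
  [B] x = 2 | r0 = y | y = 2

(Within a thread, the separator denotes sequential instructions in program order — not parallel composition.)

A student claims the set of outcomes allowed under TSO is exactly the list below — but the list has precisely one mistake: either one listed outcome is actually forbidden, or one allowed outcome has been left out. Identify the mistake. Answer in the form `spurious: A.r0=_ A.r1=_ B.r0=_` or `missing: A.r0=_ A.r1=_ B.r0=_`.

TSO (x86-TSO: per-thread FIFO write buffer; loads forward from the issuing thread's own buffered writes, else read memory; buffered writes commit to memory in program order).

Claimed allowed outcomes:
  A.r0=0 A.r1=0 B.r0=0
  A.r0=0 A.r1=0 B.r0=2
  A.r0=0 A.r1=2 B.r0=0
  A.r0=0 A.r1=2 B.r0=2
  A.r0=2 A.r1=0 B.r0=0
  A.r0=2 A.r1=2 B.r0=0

outcome vector order: (A.r0,A.r1,B.r0)
under TSO → 000 002 020 022 220
claimed∖TSO = {200}

spurious: A.r0=2 A.r1=0 B.r0=0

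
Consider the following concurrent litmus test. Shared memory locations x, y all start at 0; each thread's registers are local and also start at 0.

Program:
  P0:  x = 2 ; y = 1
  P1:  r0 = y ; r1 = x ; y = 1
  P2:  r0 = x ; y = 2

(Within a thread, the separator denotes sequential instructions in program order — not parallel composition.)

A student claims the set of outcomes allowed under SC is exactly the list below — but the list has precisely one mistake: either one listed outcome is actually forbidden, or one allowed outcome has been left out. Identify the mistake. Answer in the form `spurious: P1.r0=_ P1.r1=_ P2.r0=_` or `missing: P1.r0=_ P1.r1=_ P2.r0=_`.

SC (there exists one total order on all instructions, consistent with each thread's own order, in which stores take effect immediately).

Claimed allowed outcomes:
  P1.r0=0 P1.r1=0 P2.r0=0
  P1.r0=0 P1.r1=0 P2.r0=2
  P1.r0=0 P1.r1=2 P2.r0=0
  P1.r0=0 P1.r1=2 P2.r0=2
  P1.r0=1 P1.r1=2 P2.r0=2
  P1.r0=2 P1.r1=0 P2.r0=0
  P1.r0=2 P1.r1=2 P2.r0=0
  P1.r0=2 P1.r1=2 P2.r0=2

outcome vector order: (P1.r0,P1.r1,P2.r0)
SC: 9 outcomes — {<0 0 0> <0 0 2> <0 2 0> <0 2 2> <1 2 0> <1 2 2> <2 0 0> <2 2 0> <2 2 2>}
SC∖claimed = {<1 2 0>}

missing: P1.r0=1 P1.r1=2 P2.r0=0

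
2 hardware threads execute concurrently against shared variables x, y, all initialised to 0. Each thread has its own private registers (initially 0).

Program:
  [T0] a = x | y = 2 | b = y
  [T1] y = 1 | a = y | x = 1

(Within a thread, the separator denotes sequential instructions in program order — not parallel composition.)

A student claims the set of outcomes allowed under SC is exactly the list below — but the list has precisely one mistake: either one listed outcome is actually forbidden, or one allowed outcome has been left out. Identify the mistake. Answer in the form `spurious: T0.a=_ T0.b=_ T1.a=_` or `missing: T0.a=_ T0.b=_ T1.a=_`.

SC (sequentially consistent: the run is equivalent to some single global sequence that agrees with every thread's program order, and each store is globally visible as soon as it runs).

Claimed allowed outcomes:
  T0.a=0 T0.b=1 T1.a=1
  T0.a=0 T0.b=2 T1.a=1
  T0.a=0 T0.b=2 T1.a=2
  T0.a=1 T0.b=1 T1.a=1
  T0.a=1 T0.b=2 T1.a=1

outcome vector order: (T0.a,T0.b,T1.a)
under SC → <0 1 1>; <0 2 1>; <0 2 2>; <1 2 1>
claimed∖SC = {<1 1 1>}

spurious: T0.a=1 T0.b=1 T1.a=1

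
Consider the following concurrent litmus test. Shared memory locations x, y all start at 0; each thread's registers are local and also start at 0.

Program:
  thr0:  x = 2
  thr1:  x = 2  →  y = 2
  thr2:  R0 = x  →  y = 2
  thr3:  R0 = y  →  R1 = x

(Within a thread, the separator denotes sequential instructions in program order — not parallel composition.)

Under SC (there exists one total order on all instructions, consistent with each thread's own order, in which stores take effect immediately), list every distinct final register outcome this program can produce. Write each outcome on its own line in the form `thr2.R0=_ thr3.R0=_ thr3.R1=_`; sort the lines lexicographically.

outcome vector order: (thr2.R0,thr3.R0,thr3.R1)
|SC outcomes| = 7

thr2.R0=0 thr3.R0=0 thr3.R1=0
thr2.R0=0 thr3.R0=0 thr3.R1=2
thr2.R0=0 thr3.R0=2 thr3.R1=0
thr2.R0=0 thr3.R0=2 thr3.R1=2
thr2.R0=2 thr3.R0=0 thr3.R1=0
thr2.R0=2 thr3.R0=0 thr3.R1=2
thr2.R0=2 thr3.R0=2 thr3.R1=2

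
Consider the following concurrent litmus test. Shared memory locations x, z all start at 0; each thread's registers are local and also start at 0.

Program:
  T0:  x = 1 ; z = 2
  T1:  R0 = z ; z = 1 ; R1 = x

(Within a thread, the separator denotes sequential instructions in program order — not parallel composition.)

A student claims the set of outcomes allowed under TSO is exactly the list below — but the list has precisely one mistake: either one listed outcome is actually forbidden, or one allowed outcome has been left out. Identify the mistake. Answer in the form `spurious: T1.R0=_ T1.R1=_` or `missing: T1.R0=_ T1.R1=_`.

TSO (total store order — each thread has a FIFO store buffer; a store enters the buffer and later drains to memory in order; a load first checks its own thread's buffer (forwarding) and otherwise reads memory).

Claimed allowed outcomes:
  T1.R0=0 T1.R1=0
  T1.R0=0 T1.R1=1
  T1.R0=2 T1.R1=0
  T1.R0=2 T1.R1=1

spurious: T1.R0=2 T1.R1=0

outcome vector order: (T1.R0,T1.R1)
TSO: 3 outcomes — {(0,0) (0,1) (2,1)}
claimed∖TSO = {(2,0)}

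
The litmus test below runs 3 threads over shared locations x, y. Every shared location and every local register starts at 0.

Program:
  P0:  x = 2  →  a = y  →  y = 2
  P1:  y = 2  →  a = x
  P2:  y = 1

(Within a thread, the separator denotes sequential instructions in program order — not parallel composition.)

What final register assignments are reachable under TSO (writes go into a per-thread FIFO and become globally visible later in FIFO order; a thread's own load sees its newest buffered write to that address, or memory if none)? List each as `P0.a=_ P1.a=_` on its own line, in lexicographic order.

P0.a=0 P1.a=0
P0.a=0 P1.a=2
P0.a=1 P1.a=0
P0.a=1 P1.a=2
P0.a=2 P1.a=0
P0.a=2 P1.a=2

outcome vector order: (P0.a,P1.a)
|TSO outcomes| = 6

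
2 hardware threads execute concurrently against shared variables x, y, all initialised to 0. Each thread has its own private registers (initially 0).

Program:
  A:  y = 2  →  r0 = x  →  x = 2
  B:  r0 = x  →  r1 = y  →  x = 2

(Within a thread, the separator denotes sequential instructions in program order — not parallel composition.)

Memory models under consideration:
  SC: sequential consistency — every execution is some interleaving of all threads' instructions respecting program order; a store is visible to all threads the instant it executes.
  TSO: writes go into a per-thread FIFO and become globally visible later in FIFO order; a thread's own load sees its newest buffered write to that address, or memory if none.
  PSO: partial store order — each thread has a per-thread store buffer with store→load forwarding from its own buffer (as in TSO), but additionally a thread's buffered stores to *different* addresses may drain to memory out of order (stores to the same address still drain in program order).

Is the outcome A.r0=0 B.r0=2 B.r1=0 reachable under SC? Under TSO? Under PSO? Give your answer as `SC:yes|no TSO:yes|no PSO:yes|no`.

outcome vector order: (A.r0,B.r0,B.r1)
[SC] allowed = {<0 0 0>, <0 0 2>, <0 2 2>, <2 0 0>, <2 0 2>}
[TSO] allowed = {<0 0 0>, <0 0 2>, <0 2 2>, <2 0 0>, <2 0 2>}
[PSO] allowed = {<0 0 0>, <0 0 2>, <0 2 0>, <0 2 2>, <2 0 0>, <2 0 2>}
target <0 2 0> ∈ {PSO}

SC:no TSO:no PSO:yes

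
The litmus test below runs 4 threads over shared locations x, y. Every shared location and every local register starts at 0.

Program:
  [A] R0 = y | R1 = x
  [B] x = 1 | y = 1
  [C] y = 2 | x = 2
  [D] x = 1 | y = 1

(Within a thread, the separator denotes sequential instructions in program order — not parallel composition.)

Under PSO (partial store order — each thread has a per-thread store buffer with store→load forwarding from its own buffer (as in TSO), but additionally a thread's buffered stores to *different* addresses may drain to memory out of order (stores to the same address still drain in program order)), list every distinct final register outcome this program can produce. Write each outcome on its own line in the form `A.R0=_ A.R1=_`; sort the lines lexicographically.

outcome vector order: (A.R0,A.R1)
|PSO outcomes| = 9

A.R0=0 A.R1=0
A.R0=0 A.R1=1
A.R0=0 A.R1=2
A.R0=1 A.R1=0
A.R0=1 A.R1=1
A.R0=1 A.R1=2
A.R0=2 A.R1=0
A.R0=2 A.R1=1
A.R0=2 A.R1=2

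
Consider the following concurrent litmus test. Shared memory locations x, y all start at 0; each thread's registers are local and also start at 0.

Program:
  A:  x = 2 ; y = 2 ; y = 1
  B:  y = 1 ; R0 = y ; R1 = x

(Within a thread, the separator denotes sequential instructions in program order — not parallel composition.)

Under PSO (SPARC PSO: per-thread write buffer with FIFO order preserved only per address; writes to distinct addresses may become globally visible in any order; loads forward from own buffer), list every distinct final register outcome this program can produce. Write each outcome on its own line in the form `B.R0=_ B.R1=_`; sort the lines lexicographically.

B.R0=1 B.R1=0
B.R0=1 B.R1=2
B.R0=2 B.R1=0
B.R0=2 B.R1=2

outcome vector order: (B.R0,B.R1)
|PSO outcomes| = 4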